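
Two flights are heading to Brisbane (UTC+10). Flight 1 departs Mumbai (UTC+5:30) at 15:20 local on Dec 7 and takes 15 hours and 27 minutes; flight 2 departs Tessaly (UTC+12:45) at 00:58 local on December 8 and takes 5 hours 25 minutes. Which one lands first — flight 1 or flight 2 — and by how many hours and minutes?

the second, by 7 hours 39 minutes

Flight 1 in UTC: 15:20 − 5:30 = 09:50 on Dec 7.
+15 hours 27 minutes → arrive 01:17 UTC on Dec 8.
Flight 2 in UTC: 00:58 − 12:45 = 12:13 on Dec 7.
+5 hours and 25 minutes → arrive 17:38 UTC on Dec 7.
Flight 2 lands earlier by 7 hours 39 minutes.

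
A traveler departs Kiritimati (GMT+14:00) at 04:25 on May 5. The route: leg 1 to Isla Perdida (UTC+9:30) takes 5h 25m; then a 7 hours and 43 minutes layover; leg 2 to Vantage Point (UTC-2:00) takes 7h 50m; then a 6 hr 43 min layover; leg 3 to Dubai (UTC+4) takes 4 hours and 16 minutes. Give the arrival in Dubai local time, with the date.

Convert departure to UTC: 04:25 − 14:00 = 14:25 UTC on May 4.
Add 5 hours and 25 minutes leg 1 → 19:50 UTC.
Add 7 hours 43 minutes layover in Isla Perdida → 03:33 UTC (May 5).
Add 7 hours and 50 minutes leg 2 → 11:23 UTC.
Add 6 hours and 43 minutes layover in Vantage Point → 18:06 UTC.
Add 4 hours and 16 minutes leg 3 → 22:22 UTC.
Dubai is UTC+4:00, so local arrival = 22:22 + 4:00 = 02:22 on May 6.

02:22 on May 6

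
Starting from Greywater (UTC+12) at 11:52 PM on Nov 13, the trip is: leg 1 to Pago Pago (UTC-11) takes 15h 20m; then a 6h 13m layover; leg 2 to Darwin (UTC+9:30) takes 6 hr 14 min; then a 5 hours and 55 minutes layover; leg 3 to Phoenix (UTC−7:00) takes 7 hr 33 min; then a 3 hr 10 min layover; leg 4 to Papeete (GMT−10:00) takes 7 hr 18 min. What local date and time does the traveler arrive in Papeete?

5:35 AM on November 15

Convert departure to UTC: 11:52 PM − 12:00 = 11:52 AM UTC on Nov 13.
Add 15 hours 20 minutes leg 1 → 3:12 AM UTC (Nov 14).
Add 6 hours and 13 minutes layover in Pago Pago → 9:25 AM UTC.
Add 6 hours 14 minutes leg 2 → 3:39 PM UTC.
Add 5 hours 55 minutes layover in Darwin → 9:34 PM UTC.
Add 7 hours and 33 minutes leg 3 → 5:07 AM UTC (Nov 15).
Add 3 hours 10 minutes layover in Phoenix → 8:17 AM UTC.
Add 7 hours and 18 minutes leg 4 → 3:35 PM UTC.
Papeete is UTC−10:00, so local arrival = 3:35 PM − 10:00 = 5:35 AM on Nov 15.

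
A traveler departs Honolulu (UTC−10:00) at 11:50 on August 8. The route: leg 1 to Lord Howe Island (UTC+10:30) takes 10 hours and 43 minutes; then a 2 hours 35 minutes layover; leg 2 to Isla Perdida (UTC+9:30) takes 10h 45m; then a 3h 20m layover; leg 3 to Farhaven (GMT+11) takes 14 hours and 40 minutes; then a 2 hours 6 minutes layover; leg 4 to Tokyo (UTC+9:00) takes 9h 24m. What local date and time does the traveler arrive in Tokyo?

12:23 on August 11

Convert departure to UTC: 11:50 + 10:00 = 21:50 UTC on Aug 8.
Add 10 hours 43 minutes leg 1 → 08:33 UTC (Aug 9).
Add 2 hours and 35 minutes layover in Lord Howe Island → 11:08 UTC.
Add 10 hours 45 minutes leg 2 → 21:53 UTC.
Add 3 hours and 20 minutes layover in Isla Perdida → 01:13 UTC (Aug 10).
Add 14 hours 40 minutes leg 3 → 15:53 UTC.
Add 2 hours and 6 minutes layover in Farhaven → 17:59 UTC.
Add 9 hours and 24 minutes leg 4 → 03:23 UTC (Aug 11).
Tokyo is UTC+9:00, so local arrival = 03:23 + 9:00 = 12:23 on Aug 11.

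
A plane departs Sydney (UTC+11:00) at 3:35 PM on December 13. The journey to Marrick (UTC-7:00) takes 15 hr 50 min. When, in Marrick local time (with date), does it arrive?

1:25 PM on Dec 13

Convert departure to UTC: 3:35 PM − 11:00 = 4:35 AM UTC on Dec 13.
Add 15 hours and 50 minutes travel time → 8:25 PM UTC.
Marrick is UTC−7:00, so local arrival = 8:25 PM − 7:00 = 1:25 PM on Dec 13.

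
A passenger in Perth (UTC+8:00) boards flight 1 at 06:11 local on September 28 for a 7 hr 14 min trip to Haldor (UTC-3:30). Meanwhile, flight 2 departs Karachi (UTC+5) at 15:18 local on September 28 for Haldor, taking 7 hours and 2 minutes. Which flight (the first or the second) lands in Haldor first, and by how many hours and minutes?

the first, by 11 hours 55 minutes

Flight 1 in UTC: 06:11 − 8:00 = 22:11 on Sep 27.
+7 hours 14 minutes → arrive 05:25 UTC on Sep 28.
Flight 2 in UTC: 15:18 − 5:00 = 10:18 on Sep 28.
+7 hours 2 minutes → arrive 17:20 UTC on Sep 28.
Flight 1 lands earlier by 11 hours 55 minutes.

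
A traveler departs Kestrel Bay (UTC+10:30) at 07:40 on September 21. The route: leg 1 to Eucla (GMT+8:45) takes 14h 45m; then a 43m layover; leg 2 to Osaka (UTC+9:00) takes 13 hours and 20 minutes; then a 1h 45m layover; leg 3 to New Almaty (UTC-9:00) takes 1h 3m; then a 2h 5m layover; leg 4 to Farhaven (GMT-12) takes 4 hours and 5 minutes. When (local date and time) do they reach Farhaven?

22:56 on September 21

Convert departure to UTC: 07:40 − 10:30 = 21:10 UTC on Sep 20.
Add 14 hours 45 minutes leg 1 → 11:55 UTC (Sep 21).
Add 43 minutes layover in Eucla → 12:38 UTC.
Add 13 hours and 20 minutes leg 2 → 01:58 UTC (Sep 22).
Add 1 hour 45 minutes layover in Osaka → 03:43 UTC.
Add 1 hour 3 minutes leg 3 → 04:46 UTC.
Add 2 hours and 5 minutes layover in New Almaty → 06:51 UTC.
Add 4 hours and 5 minutes leg 4 → 10:56 UTC.
Farhaven is UTC−12:00, so local arrival = 10:56 − 12:00 = 22:56 on Sep 21.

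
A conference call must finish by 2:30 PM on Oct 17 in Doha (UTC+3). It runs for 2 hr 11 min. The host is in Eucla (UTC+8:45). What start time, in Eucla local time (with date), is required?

6:04 PM on October 17

Target end time in UTC: 2:30 PM − 3:00 = 11:30 AM on Oct 17.
Subtract 2 hours and 11 minutes → start 9:19 AM UTC on Oct 17.
Eucla is UTC+8:45: 9:19 AM + 8:45 = 6:04 PM on Oct 17.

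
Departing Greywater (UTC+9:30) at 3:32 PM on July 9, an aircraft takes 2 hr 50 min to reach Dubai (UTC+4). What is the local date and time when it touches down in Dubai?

Convert departure to UTC: 3:32 PM − 9:30 = 6:02 AM UTC on Jul 9.
Add 2 hours and 50 minutes travel time → 8:52 AM UTC.
Dubai is UTC+4:00, so local arrival = 8:52 AM + 4:00 = 12:52 PM on Jul 9.

12:52 PM on July 9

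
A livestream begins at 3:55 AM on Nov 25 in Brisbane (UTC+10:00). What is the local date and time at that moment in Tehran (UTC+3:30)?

9:25 PM on November 24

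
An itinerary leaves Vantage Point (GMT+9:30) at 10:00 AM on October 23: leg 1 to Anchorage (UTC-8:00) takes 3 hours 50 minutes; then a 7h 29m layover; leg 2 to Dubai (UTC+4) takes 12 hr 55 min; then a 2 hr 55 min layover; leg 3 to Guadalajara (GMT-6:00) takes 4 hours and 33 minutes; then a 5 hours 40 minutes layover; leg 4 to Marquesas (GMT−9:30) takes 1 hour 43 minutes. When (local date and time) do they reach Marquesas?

Convert departure to UTC: 10:00 AM − 9:30 = 12:30 AM UTC on Oct 23.
Add 3 hours 50 minutes leg 1 → 4:20 AM UTC.
Add 7 hours 29 minutes layover in Anchorage → 11:49 AM UTC.
Add 12 hours and 55 minutes leg 2 → 12:44 AM UTC (Oct 24).
Add 2 hours and 55 minutes layover in Dubai → 3:39 AM UTC.
Add 4 hours 33 minutes leg 3 → 8:12 AM UTC.
Add 5 hours 40 minutes layover in Guadalajara → 1:52 PM UTC.
Add 1 hour 43 minutes leg 4 → 3:35 PM UTC.
Marquesas is UTC−9:30, so local arrival = 3:35 PM − 9:30 = 6:05 AM on Oct 24.

6:05 AM on Oct 24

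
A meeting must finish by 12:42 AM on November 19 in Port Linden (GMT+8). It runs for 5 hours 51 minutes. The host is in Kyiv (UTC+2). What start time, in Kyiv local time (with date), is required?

12:51 PM on November 18

Target end time in UTC: 12:42 AM − 8:00 = 4:42 PM on Nov 18.
Subtract 5 hours and 51 minutes → start 10:51 AM UTC on Nov 18.
Kyiv is UTC+2:00: 10:51 AM + 2:00 = 12:51 PM on Nov 18.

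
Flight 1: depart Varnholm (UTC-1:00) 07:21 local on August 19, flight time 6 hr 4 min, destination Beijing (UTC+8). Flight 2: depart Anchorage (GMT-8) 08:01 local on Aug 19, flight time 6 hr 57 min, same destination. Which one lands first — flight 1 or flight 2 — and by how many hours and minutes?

the first, by 8 hours 33 minutes

Flight 1 in UTC: 07:21 + 1:00 = 08:21 on Aug 19.
+6 hours 4 minutes → arrive 14:25 UTC on Aug 19.
Flight 2 in UTC: 08:01 + 8:00 = 16:01 on Aug 19.
+6 hours and 57 minutes → arrive 22:58 UTC on Aug 19.
Flight 1 lands earlier by 8 hours 33 minutes.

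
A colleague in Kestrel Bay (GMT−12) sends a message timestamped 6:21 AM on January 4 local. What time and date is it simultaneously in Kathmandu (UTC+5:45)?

In UTC: 6:21 AM + 12:00 = 6:21 PM on Jan 4.
Kathmandu is UTC+5:45: 6:21 PM + 5:45 = 12:06 AM on Jan 5.

12:06 AM on Jan 5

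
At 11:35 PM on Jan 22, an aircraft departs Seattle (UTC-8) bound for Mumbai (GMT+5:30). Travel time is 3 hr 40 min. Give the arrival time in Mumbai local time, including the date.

4:45 PM on January 23

Convert departure to UTC: 11:35 PM + 8:00 = 7:35 AM UTC on Jan 23.
Add 3 hours 40 minutes travel time → 11:15 AM UTC.
Mumbai is UTC+5:30, so local arrival = 11:15 AM + 5:30 = 4:45 PM on Jan 23.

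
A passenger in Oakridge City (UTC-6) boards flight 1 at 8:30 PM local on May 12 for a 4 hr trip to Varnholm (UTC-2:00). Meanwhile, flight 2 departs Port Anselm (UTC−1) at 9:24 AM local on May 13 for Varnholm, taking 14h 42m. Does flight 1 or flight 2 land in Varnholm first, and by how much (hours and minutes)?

Flight 1 in UTC: 8:30 PM + 6:00 = 2:30 AM on May 13.
+4 hours → arrive 6:30 AM UTC on May 13.
Flight 2 in UTC: 9:24 AM + 1:00 = 10:24 AM on May 13.
+14 hours 42 minutes → arrive 1:06 AM UTC on May 14.
Flight 1 lands earlier by 18 hours 36 minutes.

the first, by 18 hours 36 minutes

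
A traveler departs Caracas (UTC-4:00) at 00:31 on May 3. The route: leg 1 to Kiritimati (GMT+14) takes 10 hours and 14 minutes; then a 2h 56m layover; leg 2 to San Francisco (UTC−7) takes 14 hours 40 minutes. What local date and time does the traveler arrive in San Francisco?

Convert departure to UTC: 00:31 + 4:00 = 04:31 UTC on May 3.
Add 10 hours 14 minutes leg 1 → 14:45 UTC.
Add 2 hours 56 minutes layover in Kiritimati → 17:41 UTC.
Add 14 hours and 40 minutes leg 2 → 08:21 UTC (May 4).
San Francisco is UTC−7:00, so local arrival = 08:21 − 7:00 = 01:21 on May 4.

01:21 on May 4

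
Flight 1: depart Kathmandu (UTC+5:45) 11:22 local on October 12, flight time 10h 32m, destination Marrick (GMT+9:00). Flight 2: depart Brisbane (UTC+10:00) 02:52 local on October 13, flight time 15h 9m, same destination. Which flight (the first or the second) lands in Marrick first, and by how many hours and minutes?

Flight 1 in UTC: 11:22 − 5:45 = 05:37 on Oct 12.
+10 hours 32 minutes → arrive 16:09 UTC on Oct 12.
Flight 2 in UTC: 02:52 − 10:00 = 16:52 on Oct 12.
+15 hours 9 minutes → arrive 08:01 UTC on Oct 13.
Flight 1 lands earlier by 15 hours 52 minutes.

the first, by 15 hours 52 minutes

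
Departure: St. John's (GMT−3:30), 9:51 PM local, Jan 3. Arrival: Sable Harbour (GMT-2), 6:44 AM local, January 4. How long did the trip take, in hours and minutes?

Departure in UTC: 9:51 PM + 3:30 = 1:21 AM on Jan 4.
Arrival in UTC: 6:44 AM + 2:00 = 8:44 AM on Jan 4.
Elapsed = 8:44 AM − 1:21 AM = 7 hours 23 minutes.

7 hours 23 minutes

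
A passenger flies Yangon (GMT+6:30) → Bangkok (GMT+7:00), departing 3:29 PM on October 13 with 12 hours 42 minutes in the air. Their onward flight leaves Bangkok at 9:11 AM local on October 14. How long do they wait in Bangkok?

4 hours 30 minutes

Convert departure to UTC: 3:29 PM − 6:30 = 8:59 AM UTC on Oct 13.
Add 12 hours 42 minutes flight time → 9:41 PM UTC.
Bangkok is UTC+7:00, so local arrival = 9:41 PM + 7:00 = 4:41 AM on Oct 14.
Layover = 9:11 AM − 4:41 AM = 4 hours 30 minutes.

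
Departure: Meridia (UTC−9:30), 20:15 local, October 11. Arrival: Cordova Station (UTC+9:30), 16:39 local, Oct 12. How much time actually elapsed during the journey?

Departure in UTC: 20:15 + 9:30 = 05:45 on Oct 12.
Arrival in UTC: 16:39 − 9:30 = 07:09 on Oct 12.
Elapsed = 07:09 − 05:45 = 1 hour 24 minutes.

1 hour 24 minutes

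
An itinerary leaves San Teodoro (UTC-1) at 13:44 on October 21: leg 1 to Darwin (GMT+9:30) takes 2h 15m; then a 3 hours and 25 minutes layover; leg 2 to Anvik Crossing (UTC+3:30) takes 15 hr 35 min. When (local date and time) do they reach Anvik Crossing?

Convert departure to UTC: 13:44 + 1:00 = 14:44 UTC on Oct 21.
Add 2 hours 15 minutes leg 1 → 16:59 UTC.
Add 3 hours 25 minutes layover in Darwin → 20:24 UTC.
Add 15 hours and 35 minutes leg 2 → 11:59 UTC (Oct 22).
Anvik Crossing is UTC+3:30, so local arrival = 11:59 + 3:30 = 15:29 on Oct 22.

15:29 on October 22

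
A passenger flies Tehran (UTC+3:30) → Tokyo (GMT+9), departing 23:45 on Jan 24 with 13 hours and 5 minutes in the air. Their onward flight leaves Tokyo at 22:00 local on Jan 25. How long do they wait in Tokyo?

3 hours 40 minutes

Convert departure to UTC: 23:45 − 3:30 = 20:15 UTC on Jan 24.
Add 13 hours and 5 minutes flight time → 09:20 UTC (Jan 25).
Tokyo is UTC+9:00, so local arrival = 09:20 + 9:00 = 18:20 on Jan 25.
Layover = 22:00 − 18:20 = 3 hours 40 minutes.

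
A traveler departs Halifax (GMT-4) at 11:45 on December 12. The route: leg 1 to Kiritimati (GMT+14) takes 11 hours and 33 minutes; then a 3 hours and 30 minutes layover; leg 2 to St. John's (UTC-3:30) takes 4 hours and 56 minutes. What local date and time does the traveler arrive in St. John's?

08:14 on December 13

Convert departure to UTC: 11:45 + 4:00 = 15:45 UTC on Dec 12.
Add 11 hours 33 minutes leg 1 → 03:18 UTC (Dec 13).
Add 3 hours and 30 minutes layover in Kiritimati → 06:48 UTC.
Add 4 hours 56 minutes leg 2 → 11:44 UTC.
St. John's is UTC−3:30, so local arrival = 11:44 − 3:30 = 08:14 on Dec 13.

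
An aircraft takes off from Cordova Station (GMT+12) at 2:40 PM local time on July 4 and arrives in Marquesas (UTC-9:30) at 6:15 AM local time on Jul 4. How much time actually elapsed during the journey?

13 hours 5 minutes

Departure in UTC: 2:40 PM − 12:00 = 2:40 AM on Jul 4.
Arrival in UTC: 6:15 AM + 9:30 = 3:45 PM on Jul 4.
Elapsed = 3:45 PM − 2:40 AM = 13 hours 5 minutes.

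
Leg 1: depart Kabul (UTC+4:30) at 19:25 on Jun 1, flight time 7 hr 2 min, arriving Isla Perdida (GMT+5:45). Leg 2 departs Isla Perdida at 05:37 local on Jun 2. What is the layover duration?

1 hour 55 minutes

Convert departure to UTC: 19:25 − 4:30 = 14:55 UTC on Jun 1.
Add 7 hours 2 minutes flight time → 21:57 UTC.
Isla Perdida is UTC+5:45, so local arrival = 21:57 + 5:45 = 03:42 on Jun 2.
Layover = 05:37 − 03:42 = 1 hour 55 minutes.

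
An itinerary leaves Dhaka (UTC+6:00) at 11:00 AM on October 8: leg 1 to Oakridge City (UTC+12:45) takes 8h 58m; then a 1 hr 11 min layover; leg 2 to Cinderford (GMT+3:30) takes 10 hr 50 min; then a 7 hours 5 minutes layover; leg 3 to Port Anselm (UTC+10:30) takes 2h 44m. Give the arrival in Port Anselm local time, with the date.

10:18 PM on Oct 9

Convert departure to UTC: 11:00 AM − 6:00 = 5:00 AM UTC on Oct 8.
Add 8 hours 58 minutes leg 1 → 1:58 PM UTC.
Add 1 hour and 11 minutes layover in Oakridge City → 3:09 PM UTC.
Add 10 hours 50 minutes leg 2 → 1:59 AM UTC (Oct 9).
Add 7 hours 5 minutes layover in Cinderford → 9:04 AM UTC.
Add 2 hours 44 minutes leg 3 → 11:48 AM UTC.
Port Anselm is UTC+10:30, so local arrival = 11:48 AM + 10:30 = 10:18 PM on Oct 9.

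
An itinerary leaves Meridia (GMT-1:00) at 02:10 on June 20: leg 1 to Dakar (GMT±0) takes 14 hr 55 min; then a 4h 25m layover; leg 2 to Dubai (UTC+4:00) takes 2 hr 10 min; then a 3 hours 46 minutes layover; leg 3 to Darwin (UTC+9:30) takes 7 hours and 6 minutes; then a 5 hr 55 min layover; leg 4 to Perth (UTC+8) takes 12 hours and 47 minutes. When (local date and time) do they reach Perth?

Convert departure to UTC: 02:10 + 1:00 = 03:10 UTC on Jun 20.
Add 14 hours 55 minutes leg 1 → 18:05 UTC.
Add 4 hours 25 minutes layover in Dakar → 22:30 UTC.
Add 2 hours 10 minutes leg 2 → 00:40 UTC (Jun 21).
Add 3 hours and 46 minutes layover in Dubai → 04:26 UTC.
Add 7 hours and 6 minutes leg 3 → 11:32 UTC.
Add 5 hours 55 minutes layover in Darwin → 17:27 UTC.
Add 12 hours 47 minutes leg 4 → 06:14 UTC (Jun 22).
Perth is UTC+8:00, so local arrival = 06:14 + 8:00 = 14:14 on Jun 22.

14:14 on June 22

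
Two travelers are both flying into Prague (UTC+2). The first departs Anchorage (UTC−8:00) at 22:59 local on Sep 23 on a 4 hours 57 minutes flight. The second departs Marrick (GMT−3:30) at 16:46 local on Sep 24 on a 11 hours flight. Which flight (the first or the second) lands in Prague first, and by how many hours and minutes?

Flight 1 in UTC: 22:59 + 8:00 = 06:59 on Sep 24.
+4 hours 57 minutes → arrive 11:56 UTC on Sep 24.
Flight 2 in UTC: 16:46 + 3:30 = 20:16 on Sep 24.
+11 hours → arrive 07:16 UTC on Sep 25.
Flight 1 lands earlier by 19 hours 20 minutes.

the first, by 19 hours 20 minutes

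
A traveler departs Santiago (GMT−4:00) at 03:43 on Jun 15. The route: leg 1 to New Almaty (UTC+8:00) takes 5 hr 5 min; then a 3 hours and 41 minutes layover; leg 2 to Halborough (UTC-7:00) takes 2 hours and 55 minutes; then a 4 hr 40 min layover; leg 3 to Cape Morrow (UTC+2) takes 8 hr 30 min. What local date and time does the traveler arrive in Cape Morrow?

Convert departure to UTC: 03:43 + 4:00 = 07:43 UTC on Jun 15.
Add 5 hours and 5 minutes leg 1 → 12:48 UTC.
Add 3 hours and 41 minutes layover in New Almaty → 16:29 UTC.
Add 2 hours and 55 minutes leg 2 → 19:24 UTC.
Add 4 hours 40 minutes layover in Halborough → 00:04 UTC (Jun 16).
Add 8 hours and 30 minutes leg 3 → 08:34 UTC.
Cape Morrow is UTC+2:00, so local arrival = 08:34 + 2:00 = 10:34 on Jun 16.

10:34 on June 16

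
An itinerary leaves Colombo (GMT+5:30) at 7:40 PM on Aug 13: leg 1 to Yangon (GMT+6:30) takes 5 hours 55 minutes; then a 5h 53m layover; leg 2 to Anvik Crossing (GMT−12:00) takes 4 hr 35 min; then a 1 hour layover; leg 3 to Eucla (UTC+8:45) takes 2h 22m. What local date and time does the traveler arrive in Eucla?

Convert departure to UTC: 7:40 PM − 5:30 = 2:10 PM UTC on Aug 13.
Add 5 hours and 55 minutes leg 1 → 8:05 PM UTC.
Add 5 hours and 53 minutes layover in Yangon → 1:58 AM UTC (Aug 14).
Add 4 hours and 35 minutes leg 2 → 6:33 AM UTC.
Add 1 hour layover in Anvik Crossing → 7:33 AM UTC.
Add 2 hours and 22 minutes leg 3 → 9:55 AM UTC.
Eucla is UTC+8:45, so local arrival = 9:55 AM + 8:45 = 6:40 PM on Aug 14.

6:40 PM on August 14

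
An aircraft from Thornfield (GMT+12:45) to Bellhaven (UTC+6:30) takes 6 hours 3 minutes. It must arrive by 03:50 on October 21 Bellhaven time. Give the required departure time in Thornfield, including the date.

04:02 on October 21

Target arrival in UTC: 03:50 − 6:30 = 21:20 on Oct 20.
Subtract 6 hours and 3 minutes → departure 15:17 UTC on Oct 20.
Thornfield is UTC+12:45: 15:17 + 12:45 = 04:02 on Oct 21.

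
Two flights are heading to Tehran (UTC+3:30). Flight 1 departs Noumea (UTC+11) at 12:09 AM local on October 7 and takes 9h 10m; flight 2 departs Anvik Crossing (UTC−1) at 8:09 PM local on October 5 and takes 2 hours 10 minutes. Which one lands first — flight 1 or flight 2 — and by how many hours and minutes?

the second, by 23 hours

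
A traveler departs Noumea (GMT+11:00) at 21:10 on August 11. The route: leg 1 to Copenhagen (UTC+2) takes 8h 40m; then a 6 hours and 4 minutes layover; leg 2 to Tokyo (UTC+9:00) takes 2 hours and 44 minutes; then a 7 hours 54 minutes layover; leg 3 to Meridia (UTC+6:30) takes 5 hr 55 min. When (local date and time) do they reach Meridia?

23:57 on August 12

Convert departure to UTC: 21:10 − 11:00 = 10:10 UTC on Aug 11.
Add 8 hours 40 minutes leg 1 → 18:50 UTC.
Add 6 hours and 4 minutes layover in Copenhagen → 00:54 UTC (Aug 12).
Add 2 hours 44 minutes leg 2 → 03:38 UTC.
Add 7 hours and 54 minutes layover in Tokyo → 11:32 UTC.
Add 5 hours 55 minutes leg 3 → 17:27 UTC.
Meridia is UTC+6:30, so local arrival = 17:27 + 6:30 = 23:57 on Aug 12.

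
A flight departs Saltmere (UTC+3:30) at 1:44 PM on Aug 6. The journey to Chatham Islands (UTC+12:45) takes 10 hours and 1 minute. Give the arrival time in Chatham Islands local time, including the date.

Convert departure to UTC: 1:44 PM − 3:30 = 10:14 AM UTC on Aug 6.
Add 10 hours and 1 minute travel time → 8:15 PM UTC.
Chatham Islands is UTC+12:45, so local arrival = 8:15 PM + 12:45 = 9:00 AM on Aug 7.

9:00 AM on Aug 7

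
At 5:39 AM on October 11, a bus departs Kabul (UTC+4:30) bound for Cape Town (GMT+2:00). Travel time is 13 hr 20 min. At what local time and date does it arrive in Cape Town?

4:29 PM on October 11

Convert departure to UTC: 5:39 AM − 4:30 = 1:09 AM UTC on Oct 11.
Add 13 hours 20 minutes travel time → 2:29 PM UTC.
Cape Town is UTC+2:00, so local arrival = 2:29 PM + 2:00 = 4:29 PM on Oct 11.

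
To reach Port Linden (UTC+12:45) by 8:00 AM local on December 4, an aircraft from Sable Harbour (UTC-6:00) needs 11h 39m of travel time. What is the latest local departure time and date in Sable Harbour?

1:36 AM on December 3

Target arrival in UTC: 8:00 AM − 12:45 = 7:15 PM on Dec 3.
Subtract 11 hours 39 minutes → departure 7:36 AM UTC on Dec 3.
Sable Harbour is UTC−6:00: 7:36 AM − 6:00 = 1:36 AM on Dec 3.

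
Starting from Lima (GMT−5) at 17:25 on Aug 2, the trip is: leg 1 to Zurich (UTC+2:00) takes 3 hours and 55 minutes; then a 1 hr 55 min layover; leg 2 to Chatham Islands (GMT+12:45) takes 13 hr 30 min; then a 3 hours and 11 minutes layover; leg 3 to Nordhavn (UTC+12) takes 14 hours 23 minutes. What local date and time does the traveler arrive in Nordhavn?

23:19 on Aug 4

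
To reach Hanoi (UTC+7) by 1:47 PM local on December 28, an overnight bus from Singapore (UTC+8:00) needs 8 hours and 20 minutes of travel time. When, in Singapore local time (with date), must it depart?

Target arrival in UTC: 1:47 PM − 7:00 = 6:47 AM on Dec 28.
Subtract 8 hours and 20 minutes → departure 10:27 PM UTC on Dec 27.
Singapore is UTC+8:00: 10:27 PM + 8:00 = 6:27 AM on Dec 28.

6:27 AM on December 28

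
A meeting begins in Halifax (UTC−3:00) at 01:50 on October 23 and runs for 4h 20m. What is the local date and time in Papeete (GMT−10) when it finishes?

23:10 on October 22

Papeete is 7:00 behind Halifax.
After 4 hours 20 minutes it is 06:10 in Halifax.
Shift by the zone difference: 06:10 − 7:00 = 23:10 on Oct 22 in Papeete.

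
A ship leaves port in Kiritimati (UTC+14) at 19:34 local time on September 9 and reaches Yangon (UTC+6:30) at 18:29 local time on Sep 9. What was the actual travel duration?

Yangon is 7:30 behind Kiritimati.
Clock-face elapsed time (ignoring zones) is −1 hour 5 minutes.
Actual elapsed = −1 hour 5 minutes + 7:30 = 6 hours 25 minutes.

6 hours 25 minutes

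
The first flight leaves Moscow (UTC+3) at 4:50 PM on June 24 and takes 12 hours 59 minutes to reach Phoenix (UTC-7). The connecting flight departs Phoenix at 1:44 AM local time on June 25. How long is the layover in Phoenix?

Convert departure to UTC: 4:50 PM − 3:00 = 1:50 PM UTC on Jun 24.
Add 12 hours and 59 minutes flight time → 2:49 AM UTC (Jun 25).
Phoenix is UTC−7:00, so local arrival = 2:49 AM − 7:00 = 7:49 PM on Jun 24.
Layover = 1:44 AM − 7:49 PM (+1 day) = 5 hours 55 minutes.

5 hours 55 minutes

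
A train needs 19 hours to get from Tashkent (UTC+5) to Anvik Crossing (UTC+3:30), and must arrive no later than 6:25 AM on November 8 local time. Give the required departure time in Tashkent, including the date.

12:55 PM on Nov 7

Target arrival in UTC: 6:25 AM − 3:30 = 2:55 AM on Nov 8.
Subtract 19 hours → departure 7:55 AM UTC on Nov 7.
Tashkent is UTC+5:00: 7:55 AM + 5:00 = 12:55 PM on Nov 7.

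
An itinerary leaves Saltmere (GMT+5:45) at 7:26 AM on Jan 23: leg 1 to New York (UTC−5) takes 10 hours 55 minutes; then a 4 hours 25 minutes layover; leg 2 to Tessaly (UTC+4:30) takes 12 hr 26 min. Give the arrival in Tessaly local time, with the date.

Convert departure to UTC: 7:26 AM − 5:45 = 1:41 AM UTC on Jan 23.
Add 10 hours and 55 minutes leg 1 → 12:36 PM UTC.
Add 4 hours 25 minutes layover in New York → 5:01 PM UTC.
Add 12 hours and 26 minutes leg 2 → 5:27 AM UTC (Jan 24).
Tessaly is UTC+4:30, so local arrival = 5:27 AM + 4:30 = 9:57 AM on Jan 24.

9:57 AM on Jan 24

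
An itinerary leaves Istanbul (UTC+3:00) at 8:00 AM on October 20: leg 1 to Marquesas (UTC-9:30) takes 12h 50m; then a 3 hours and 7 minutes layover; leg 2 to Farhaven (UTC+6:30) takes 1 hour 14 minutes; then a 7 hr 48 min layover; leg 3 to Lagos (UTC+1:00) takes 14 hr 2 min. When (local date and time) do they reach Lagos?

Convert departure to UTC: 8:00 AM − 3:00 = 5:00 AM UTC on Oct 20.
Add 12 hours and 50 minutes leg 1 → 5:50 PM UTC.
Add 3 hours 7 minutes layover in Marquesas → 8:57 PM UTC.
Add 1 hour and 14 minutes leg 2 → 10:11 PM UTC.
Add 7 hours and 48 minutes layover in Farhaven → 5:59 AM UTC (Oct 21).
Add 14 hours 2 minutes leg 3 → 8:01 PM UTC.
Lagos is UTC+1:00, so local arrival = 8:01 PM + 1:00 = 9:01 PM on Oct 21.

9:01 PM on October 21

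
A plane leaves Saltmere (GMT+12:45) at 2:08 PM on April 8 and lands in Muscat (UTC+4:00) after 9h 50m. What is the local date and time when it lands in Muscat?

Muscat is 8:45 behind Saltmere.
After 9 hours 50 minutes it is 11:58 PM in Saltmere.
Shift by the zone difference: 11:58 PM − 8:45 = 3:13 PM on Apr 8 in Muscat.

3:13 PM on April 8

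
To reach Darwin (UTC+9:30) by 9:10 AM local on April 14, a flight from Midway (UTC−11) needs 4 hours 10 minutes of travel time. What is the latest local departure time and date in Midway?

Target arrival in UTC: 9:10 AM − 9:30 = 11:40 PM on Apr 13.
Subtract 4 hours 10 minutes → departure 7:30 PM UTC on Apr 13.
Midway is UTC−11:00: 7:30 PM − 11:00 = 8:30 AM on Apr 13.

8:30 AM on April 13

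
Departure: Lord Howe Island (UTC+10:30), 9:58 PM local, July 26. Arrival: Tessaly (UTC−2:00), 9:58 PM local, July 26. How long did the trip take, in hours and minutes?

12 hours 30 minutes

Tessaly is 12:30 behind Lord Howe Island.
Clock-face elapsed time (ignoring zones) is 0 minutes.
Actual elapsed = 0 minutes + 12:30 = 12 hours 30 minutes.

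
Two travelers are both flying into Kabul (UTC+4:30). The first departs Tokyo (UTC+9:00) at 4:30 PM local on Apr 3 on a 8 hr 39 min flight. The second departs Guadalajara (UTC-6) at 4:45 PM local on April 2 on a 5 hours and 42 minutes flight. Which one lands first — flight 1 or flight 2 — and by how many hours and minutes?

the second, by 11 hours 42 minutes

Flight 1 in UTC: 4:30 PM − 9:00 = 7:30 AM on Apr 3.
+8 hours 39 minutes → arrive 4:09 PM UTC on Apr 3.
Flight 2 in UTC: 4:45 PM + 6:00 = 10:45 PM on Apr 2.
+5 hours 42 minutes → arrive 4:27 AM UTC on Apr 3.
Flight 2 lands earlier by 11 hours 42 minutes.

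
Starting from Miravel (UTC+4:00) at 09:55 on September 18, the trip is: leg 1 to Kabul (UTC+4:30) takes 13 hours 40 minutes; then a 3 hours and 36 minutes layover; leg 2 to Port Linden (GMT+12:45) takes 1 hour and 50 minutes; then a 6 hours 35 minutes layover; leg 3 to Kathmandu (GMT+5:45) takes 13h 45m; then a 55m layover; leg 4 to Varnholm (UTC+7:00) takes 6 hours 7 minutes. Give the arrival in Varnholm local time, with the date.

11:23 on September 20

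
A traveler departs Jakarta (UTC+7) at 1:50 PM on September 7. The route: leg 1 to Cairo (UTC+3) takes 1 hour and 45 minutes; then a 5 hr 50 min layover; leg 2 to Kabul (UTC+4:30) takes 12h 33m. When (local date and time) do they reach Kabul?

Convert departure to UTC: 1:50 PM − 7:00 = 6:50 AM UTC on Sep 7.
Add 1 hour and 45 minutes leg 1 → 8:35 AM UTC.
Add 5 hours and 50 minutes layover in Cairo → 2:25 PM UTC.
Add 12 hours and 33 minutes leg 2 → 2:58 AM UTC (Sep 8).
Kabul is UTC+4:30, so local arrival = 2:58 AM + 4:30 = 7:28 AM on Sep 8.

7:28 AM on Sep 8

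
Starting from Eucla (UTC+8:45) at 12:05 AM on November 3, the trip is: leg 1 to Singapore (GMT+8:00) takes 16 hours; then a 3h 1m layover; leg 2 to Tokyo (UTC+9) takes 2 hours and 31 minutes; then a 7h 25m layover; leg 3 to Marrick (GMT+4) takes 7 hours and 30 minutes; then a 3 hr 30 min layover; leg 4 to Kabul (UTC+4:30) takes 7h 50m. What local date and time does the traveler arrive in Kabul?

Convert departure to UTC: 12:05 AM − 8:45 = 3:20 PM UTC on Nov 2.
Add 16 hours leg 1 → 7:20 AM UTC (Nov 3).
Add 3 hours 1 minute layover in Singapore → 10:21 AM UTC.
Add 2 hours 31 minutes leg 2 → 12:52 PM UTC.
Add 7 hours 25 minutes layover in Tokyo → 8:17 PM UTC.
Add 7 hours 30 minutes leg 3 → 3:47 AM UTC (Nov 4).
Add 3 hours and 30 minutes layover in Marrick → 7:17 AM UTC.
Add 7 hours and 50 minutes leg 4 → 3:07 PM UTC.
Kabul is UTC+4:30, so local arrival = 3:07 PM + 4:30 = 7:37 PM on Nov 4.

7:37 PM on November 4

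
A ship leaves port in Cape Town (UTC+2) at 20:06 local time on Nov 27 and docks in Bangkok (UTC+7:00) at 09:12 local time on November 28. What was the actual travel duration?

8 hours 6 minutes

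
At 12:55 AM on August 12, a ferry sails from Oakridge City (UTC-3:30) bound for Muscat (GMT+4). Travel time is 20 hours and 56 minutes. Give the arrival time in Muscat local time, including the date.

5:21 AM on August 13

Convert departure to UTC: 12:55 AM + 3:30 = 4:25 AM UTC on Aug 12.
Add 20 hours 56 minutes travel time → 1:21 AM UTC (Aug 13).
Muscat is UTC+4:00, so local arrival = 1:21 AM + 4:00 = 5:21 AM on Aug 13.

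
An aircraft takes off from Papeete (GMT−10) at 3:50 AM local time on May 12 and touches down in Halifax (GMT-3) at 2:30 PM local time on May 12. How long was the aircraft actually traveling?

Departure in UTC: 3:50 AM + 10:00 = 1:50 PM on May 12.
Arrival in UTC: 2:30 PM + 3:00 = 5:30 PM on May 12.
Elapsed = 5:30 PM − 1:50 PM = 3 hours 40 minutes.

3 hours 40 minutes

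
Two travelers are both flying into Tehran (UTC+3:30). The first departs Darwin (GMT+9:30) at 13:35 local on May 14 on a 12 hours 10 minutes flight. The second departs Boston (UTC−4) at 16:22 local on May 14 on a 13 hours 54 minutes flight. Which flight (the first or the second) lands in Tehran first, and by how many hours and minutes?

the first, by 18 hours 1 minute

Flight 1 in UTC: 13:35 − 9:30 = 04:05 on May 14.
+12 hours 10 minutes → arrive 16:15 UTC on May 14.
Flight 2 in UTC: 16:22 + 4:00 = 20:22 on May 14.
+13 hours and 54 minutes → arrive 10:16 UTC on May 15.
Flight 1 lands earlier by 18 hours 1 minute.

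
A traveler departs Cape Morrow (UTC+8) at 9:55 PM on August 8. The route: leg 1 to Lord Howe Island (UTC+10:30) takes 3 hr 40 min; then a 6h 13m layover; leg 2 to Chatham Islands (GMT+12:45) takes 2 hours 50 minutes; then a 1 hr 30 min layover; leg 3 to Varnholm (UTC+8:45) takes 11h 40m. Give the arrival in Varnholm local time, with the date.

12:33 AM on Aug 10

Convert departure to UTC: 9:55 PM − 8:00 = 1:55 PM UTC on Aug 8.
Add 3 hours and 40 minutes leg 1 → 5:35 PM UTC.
Add 6 hours 13 minutes layover in Lord Howe Island → 11:48 PM UTC.
Add 2 hours and 50 minutes leg 2 → 2:38 AM UTC (Aug 9).
Add 1 hour and 30 minutes layover in Chatham Islands → 4:08 AM UTC.
Add 11 hours and 40 minutes leg 3 → 3:48 PM UTC.
Varnholm is UTC+8:45, so local arrival = 3:48 PM + 8:45 = 12:33 AM on Aug 10.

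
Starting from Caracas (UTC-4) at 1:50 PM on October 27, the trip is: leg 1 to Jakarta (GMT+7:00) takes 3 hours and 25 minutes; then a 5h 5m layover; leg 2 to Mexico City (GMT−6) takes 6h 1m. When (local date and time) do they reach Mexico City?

Convert departure to UTC: 1:50 PM + 4:00 = 5:50 PM UTC on Oct 27.
Add 3 hours 25 minutes leg 1 → 9:15 PM UTC.
Add 5 hours 5 minutes layover in Jakarta → 2:20 AM UTC (Oct 28).
Add 6 hours 1 minute leg 2 → 8:21 AM UTC.
Mexico City is UTC−6:00, so local arrival = 8:21 AM − 6:00 = 2:21 AM on Oct 28.

2:21 AM on Oct 28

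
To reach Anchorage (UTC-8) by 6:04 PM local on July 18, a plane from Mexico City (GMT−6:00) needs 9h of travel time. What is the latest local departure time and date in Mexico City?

Target arrival in UTC: 6:04 PM + 8:00 = 2:04 AM on Jul 19.
Subtract 9 hours → departure 5:04 PM UTC on Jul 18.
Mexico City is UTC−6:00: 5:04 PM − 6:00 = 11:04 AM on Jul 18.

11:04 AM on Jul 18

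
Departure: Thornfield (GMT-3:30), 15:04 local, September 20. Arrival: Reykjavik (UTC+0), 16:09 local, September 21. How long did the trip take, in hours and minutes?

21 hours 35 minutes

Reykjavik is 3:30 ahead of Thornfield.
Clock-face elapsed time (ignoring zones) is 25 hours 5 minutes.
Actual elapsed = 25 hours 5 minutes − 3:30 = 21 hours 35 minutes.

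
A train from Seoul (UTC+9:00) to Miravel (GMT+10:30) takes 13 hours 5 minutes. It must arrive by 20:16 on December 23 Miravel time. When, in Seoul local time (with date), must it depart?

Target arrival in UTC: 20:16 − 10:30 = 09:46 on Dec 23.
Subtract 13 hours and 5 minutes → departure 20:41 UTC on Dec 22.
Seoul is UTC+9:00: 20:41 + 9:00 = 05:41 on Dec 23.

05:41 on December 23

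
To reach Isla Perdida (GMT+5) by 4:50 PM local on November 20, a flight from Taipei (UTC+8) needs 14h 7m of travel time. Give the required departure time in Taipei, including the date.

5:43 AM on November 20

Target arrival in UTC: 4:50 PM − 5:00 = 11:50 AM on Nov 20.
Subtract 14 hours and 7 minutes → departure 9:43 PM UTC on Nov 19.
Taipei is UTC+8:00: 9:43 PM + 8:00 = 5:43 AM on Nov 20.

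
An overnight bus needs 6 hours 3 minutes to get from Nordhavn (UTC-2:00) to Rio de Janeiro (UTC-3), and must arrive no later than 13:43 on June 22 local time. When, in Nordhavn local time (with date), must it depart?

08:40 on June 22

Target arrival in UTC: 13:43 + 3:00 = 16:43 on Jun 22.
Subtract 6 hours and 3 minutes → departure 10:40 UTC on Jun 22.
Nordhavn is UTC−2:00: 10:40 − 2:00 = 08:40 on Jun 22.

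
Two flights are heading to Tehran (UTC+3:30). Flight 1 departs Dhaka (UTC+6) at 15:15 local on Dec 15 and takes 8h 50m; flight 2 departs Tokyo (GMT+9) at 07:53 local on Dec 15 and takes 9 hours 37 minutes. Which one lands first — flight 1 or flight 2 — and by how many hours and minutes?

the second, by 9 hours 35 minutes

Flight 1 in UTC: 15:15 − 6:00 = 09:15 on Dec 15.
+8 hours 50 minutes → arrive 18:05 UTC on Dec 15.
Flight 2 in UTC: 07:53 − 9:00 = 22:53 on Dec 14.
+9 hours and 37 minutes → arrive 08:30 UTC on Dec 15.
Flight 2 lands earlier by 9 hours 35 minutes.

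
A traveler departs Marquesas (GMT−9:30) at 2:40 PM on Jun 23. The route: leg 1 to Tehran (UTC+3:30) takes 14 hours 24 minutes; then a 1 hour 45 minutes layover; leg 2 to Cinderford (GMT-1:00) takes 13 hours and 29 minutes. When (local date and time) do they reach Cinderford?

4:48 AM on Jun 25

Convert departure to UTC: 2:40 PM + 9:30 = 12:10 AM UTC on Jun 24.
Add 14 hours and 24 minutes leg 1 → 2:34 PM UTC.
Add 1 hour 45 minutes layover in Tehran → 4:19 PM UTC.
Add 13 hours and 29 minutes leg 2 → 5:48 AM UTC (Jun 25).
Cinderford is UTC−1:00, so local arrival = 5:48 AM − 1:00 = 4:48 AM on Jun 25.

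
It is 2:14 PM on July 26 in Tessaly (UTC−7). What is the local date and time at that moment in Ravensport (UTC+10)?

Ravensport is 17:00 ahead of Tessaly.
Shift by the zone difference: 2:14 PM + 17:00 = 7:14 AM on Jul 27 in Ravensport.

7:14 AM on July 27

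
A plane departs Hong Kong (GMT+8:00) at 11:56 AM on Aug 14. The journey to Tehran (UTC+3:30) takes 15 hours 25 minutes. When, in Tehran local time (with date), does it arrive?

10:51 PM on August 14

Convert departure to UTC: 11:56 AM − 8:00 = 3:56 AM UTC on Aug 14.
Add 15 hours 25 minutes travel time → 7:21 PM UTC.
Tehran is UTC+3:30, so local arrival = 7:21 PM + 3:30 = 10:51 PM on Aug 14.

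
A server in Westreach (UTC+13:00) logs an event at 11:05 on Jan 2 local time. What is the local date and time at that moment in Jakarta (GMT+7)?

In UTC: 11:05 − 13:00 = 22:05 on Jan 1.
Jakarta is UTC+7:00: 22:05 + 7:00 = 05:05 on Jan 2.

05:05 on Jan 2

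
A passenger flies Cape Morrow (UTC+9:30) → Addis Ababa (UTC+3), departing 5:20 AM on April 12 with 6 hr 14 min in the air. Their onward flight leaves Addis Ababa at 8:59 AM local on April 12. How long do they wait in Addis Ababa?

3 hours 55 minutes

Convert departure to UTC: 5:20 AM − 9:30 = 7:50 PM UTC on Apr 11.
Add 6 hours 14 minutes flight time → 2:04 AM UTC (Apr 12).
Addis Ababa is UTC+3:00, so local arrival = 2:04 AM + 3:00 = 5:04 AM on Apr 12.
Layover = 8:59 AM − 5:04 AM = 3 hours 55 minutes.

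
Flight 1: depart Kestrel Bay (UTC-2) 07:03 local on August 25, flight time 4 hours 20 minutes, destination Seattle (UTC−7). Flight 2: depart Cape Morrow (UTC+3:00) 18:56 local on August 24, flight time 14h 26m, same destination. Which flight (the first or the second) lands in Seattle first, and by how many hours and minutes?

the second, by 7 hours 1 minute

Flight 1 in UTC: 07:03 + 2:00 = 09:03 on Aug 25.
+4 hours and 20 minutes → arrive 13:23 UTC on Aug 25.
Flight 2 in UTC: 18:56 − 3:00 = 15:56 on Aug 24.
+14 hours and 26 minutes → arrive 06:22 UTC on Aug 25.
Flight 2 lands earlier by 7 hours 1 minute.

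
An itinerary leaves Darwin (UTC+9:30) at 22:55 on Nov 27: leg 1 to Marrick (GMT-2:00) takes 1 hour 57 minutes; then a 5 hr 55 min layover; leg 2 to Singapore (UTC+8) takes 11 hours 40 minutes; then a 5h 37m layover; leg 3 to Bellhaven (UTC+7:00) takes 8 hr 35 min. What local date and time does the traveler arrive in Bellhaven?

Convert departure to UTC: 22:55 − 9:30 = 13:25 UTC on Nov 27.
Add 1 hour 57 minutes leg 1 → 15:22 UTC.
Add 5 hours 55 minutes layover in Marrick → 21:17 UTC.
Add 11 hours and 40 minutes leg 2 → 08:57 UTC (Nov 28).
Add 5 hours and 37 minutes layover in Singapore → 14:34 UTC.
Add 8 hours and 35 minutes leg 3 → 23:09 UTC.
Bellhaven is UTC+7:00, so local arrival = 23:09 + 7:00 = 06:09 on Nov 29.

06:09 on November 29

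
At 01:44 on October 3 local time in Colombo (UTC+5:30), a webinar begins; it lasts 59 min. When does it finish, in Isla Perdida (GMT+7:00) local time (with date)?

Convert start to UTC: 01:44 − 5:30 = 20:14 UTC on Oct 2.
Add 59 minutes duration → 21:13 UTC.
Isla Perdida is UTC+7:00, so local end time = 21:13 + 7:00 = 04:13 on Oct 3.

04:13 on October 3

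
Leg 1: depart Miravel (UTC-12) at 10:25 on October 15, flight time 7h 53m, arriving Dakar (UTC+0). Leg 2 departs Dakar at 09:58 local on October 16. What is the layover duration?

Convert departure to UTC: 10:25 + 12:00 = 22:25 UTC on Oct 15.
Add 7 hours 53 minutes flight time → 06:18 UTC (Oct 16).
Dakar is UTC+0, so local arrival is the same: 06:18 on Oct 16.
Layover = 09:58 − 06:18 = 3 hours 40 minutes.

3 hours 40 minutes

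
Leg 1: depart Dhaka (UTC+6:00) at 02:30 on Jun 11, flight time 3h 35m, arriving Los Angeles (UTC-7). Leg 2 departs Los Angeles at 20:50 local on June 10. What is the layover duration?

3 hours 45 minutes

Convert departure to UTC: 02:30 − 6:00 = 20:30 UTC on Jun 10.
Add 3 hours and 35 minutes flight time → 00:05 UTC (Jun 11).
Los Angeles is UTC−7:00, so local arrival = 00:05 − 7:00 = 17:05 on Jun 10.
Layover = 20:50 − 17:05 = 3 hours 45 minutes.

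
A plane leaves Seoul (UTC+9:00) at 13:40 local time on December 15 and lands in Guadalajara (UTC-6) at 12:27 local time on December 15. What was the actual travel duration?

Departure in UTC: 13:40 − 9:00 = 04:40 on Dec 15.
Arrival in UTC: 12:27 + 6:00 = 18:27 on Dec 15.
Elapsed = 18:27 − 04:40 = 13 hours 47 minutes.

13 hours 47 minutes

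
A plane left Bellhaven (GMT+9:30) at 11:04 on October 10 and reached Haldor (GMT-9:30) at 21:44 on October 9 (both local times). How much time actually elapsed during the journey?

5 hours 40 minutes

Departure in UTC: 11:04 − 9:30 = 01:34 on Oct 10.
Arrival in UTC: 21:44 + 9:30 = 07:14 on Oct 10.
Elapsed = 07:14 − 01:34 = 5 hours 40 minutes.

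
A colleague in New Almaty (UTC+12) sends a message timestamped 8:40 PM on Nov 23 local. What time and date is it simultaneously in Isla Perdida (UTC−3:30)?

5:10 AM on Nov 23

In UTC: 8:40 PM − 12:00 = 8:40 AM on Nov 23.
Isla Perdida is UTC−3:30: 8:40 AM − 3:30 = 5:10 AM on Nov 23.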